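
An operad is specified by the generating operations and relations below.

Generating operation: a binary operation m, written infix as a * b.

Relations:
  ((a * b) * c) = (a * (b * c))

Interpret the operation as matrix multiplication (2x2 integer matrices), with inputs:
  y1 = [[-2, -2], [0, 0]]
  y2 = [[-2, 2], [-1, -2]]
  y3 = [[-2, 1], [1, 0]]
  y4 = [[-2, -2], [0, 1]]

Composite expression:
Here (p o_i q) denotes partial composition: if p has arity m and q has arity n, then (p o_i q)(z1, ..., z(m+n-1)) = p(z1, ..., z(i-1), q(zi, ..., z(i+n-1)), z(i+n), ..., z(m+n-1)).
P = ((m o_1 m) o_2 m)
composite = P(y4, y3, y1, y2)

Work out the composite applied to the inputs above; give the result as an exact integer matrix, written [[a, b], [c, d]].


(y3 * y1) = [[4, 4], [-2, -2]]
(y4 * (y3 * y1)) = [[-4, -4], [-2, -2]]
((y4 * (y3 * y1)) * y2) = [[12, 0], [6, 0]]

[[12, 0], [6, 0]]


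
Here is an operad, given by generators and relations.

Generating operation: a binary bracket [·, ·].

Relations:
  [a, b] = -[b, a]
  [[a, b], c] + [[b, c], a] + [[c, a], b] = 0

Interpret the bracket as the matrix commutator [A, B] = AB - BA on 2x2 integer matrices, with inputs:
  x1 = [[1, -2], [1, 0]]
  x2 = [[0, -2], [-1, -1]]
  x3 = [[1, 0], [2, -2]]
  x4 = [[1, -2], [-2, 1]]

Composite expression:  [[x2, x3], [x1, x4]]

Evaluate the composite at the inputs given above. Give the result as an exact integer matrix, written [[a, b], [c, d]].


[[2, -56], [-44, -2]]


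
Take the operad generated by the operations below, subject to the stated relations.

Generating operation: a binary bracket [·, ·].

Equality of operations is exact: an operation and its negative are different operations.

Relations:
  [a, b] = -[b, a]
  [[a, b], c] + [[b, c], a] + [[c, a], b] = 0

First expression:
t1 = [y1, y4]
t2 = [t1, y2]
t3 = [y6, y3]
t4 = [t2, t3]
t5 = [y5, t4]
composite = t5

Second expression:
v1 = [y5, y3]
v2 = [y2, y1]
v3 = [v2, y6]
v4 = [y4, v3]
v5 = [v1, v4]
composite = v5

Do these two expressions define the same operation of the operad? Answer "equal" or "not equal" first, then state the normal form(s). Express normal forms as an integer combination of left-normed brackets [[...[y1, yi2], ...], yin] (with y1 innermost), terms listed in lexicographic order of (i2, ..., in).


not equal — first [[[[[y1, y4], y2], y3], y6], y5] - [[[[[y1, y4], y2], y6], y3], y5], second [[[[[y1, y2], y6], y4], y3], y5] - [[[[[y1, y2], y6], y4], y5], y3]

Normal form of the first expression: [[[[[y1, y4], y2], y3], y6], y5] - [[[[[y1, y4], y2], y6], y3], y5]
Normal form of the second expression: [[[[[y1, y2], y6], y4], y3], y5] - [[[[[y1, y2], y6], y4], y5], y3]
The forms do not match — not equal.


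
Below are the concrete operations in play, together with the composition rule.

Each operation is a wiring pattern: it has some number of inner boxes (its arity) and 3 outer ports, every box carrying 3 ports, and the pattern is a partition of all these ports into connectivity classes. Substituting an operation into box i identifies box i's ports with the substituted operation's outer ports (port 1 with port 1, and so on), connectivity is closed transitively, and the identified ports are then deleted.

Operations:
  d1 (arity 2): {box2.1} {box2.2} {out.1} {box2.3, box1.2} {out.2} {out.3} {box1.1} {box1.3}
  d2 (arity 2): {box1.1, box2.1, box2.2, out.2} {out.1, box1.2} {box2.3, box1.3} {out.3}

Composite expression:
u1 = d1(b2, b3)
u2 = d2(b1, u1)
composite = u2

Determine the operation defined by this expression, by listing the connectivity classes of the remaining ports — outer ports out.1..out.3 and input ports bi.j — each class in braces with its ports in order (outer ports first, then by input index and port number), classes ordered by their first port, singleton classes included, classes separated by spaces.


{out.1, b1.2} {out.2, b1.1} {out.3} {b1.3} {b2.1} {b2.2, b3.3} {b2.3} {b3.1} {b3.2}

Substituting into d2 glues patterns; closure does the rest.
through d1, on inputs (b2, b3): {out.1} {out.2} {out.3} {b2.1} {b2.2, b3.3} {b2.3} {b3.1} {b3.2} (out.j = stage outer ports)
through d2, on inputs (b1, b2, b3): {out.1, b1.2} {out.2, b1.1} {out.3} {b1.3} {b2.1} {b2.2, b3.3} {b2.3} {b3.1} {b3.2} (out.j = stage outer ports)


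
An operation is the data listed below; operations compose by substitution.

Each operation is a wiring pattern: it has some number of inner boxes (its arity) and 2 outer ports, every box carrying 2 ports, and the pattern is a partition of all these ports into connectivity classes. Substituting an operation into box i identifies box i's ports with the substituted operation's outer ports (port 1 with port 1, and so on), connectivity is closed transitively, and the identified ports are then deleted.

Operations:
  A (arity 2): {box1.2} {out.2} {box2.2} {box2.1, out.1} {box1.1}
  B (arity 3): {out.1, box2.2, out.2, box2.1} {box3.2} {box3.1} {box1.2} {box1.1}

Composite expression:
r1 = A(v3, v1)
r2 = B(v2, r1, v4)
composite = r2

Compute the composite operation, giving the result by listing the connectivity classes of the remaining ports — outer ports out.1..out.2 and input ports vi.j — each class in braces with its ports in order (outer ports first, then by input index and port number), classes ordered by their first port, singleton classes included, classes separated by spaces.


{out.1, out.2, v1.1} {v1.2} {v2.1} {v2.2} {v3.1} {v3.2} {v4.1} {v4.2}

Treat the ports identified at B as solder joints: merge, then drop.
stage A: inputs (v3, v1), connectivity {out.1, v1.1} {out.2} {v1.2} {v3.1} {v3.2}, out.j its boundary
stage B: inputs (v2, v3, v1, v4), connectivity {out.1, out.2, v1.1} {v1.2} {v2.1} {v2.2} {v3.1} {v3.2} {v4.1} {v4.2}, out.j its boundary


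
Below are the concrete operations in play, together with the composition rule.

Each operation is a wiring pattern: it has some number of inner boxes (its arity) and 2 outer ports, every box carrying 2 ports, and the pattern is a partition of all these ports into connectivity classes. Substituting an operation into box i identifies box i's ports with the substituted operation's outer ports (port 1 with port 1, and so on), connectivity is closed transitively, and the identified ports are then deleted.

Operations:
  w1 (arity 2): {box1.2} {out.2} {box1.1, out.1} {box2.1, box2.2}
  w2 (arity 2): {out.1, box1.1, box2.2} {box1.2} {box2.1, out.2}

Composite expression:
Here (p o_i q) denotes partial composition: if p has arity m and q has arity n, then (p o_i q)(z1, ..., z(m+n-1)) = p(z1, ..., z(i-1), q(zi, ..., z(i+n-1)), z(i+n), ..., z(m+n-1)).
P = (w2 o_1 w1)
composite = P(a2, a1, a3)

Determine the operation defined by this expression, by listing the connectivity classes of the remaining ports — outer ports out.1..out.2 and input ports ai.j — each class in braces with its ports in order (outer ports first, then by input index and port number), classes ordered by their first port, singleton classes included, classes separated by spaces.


Substituting into w2 glues patterns; closure does the rest.
after w1, the pattern on (a2, a1) reads {out.1, a2.1} {out.2} {a1.1, a1.2} {a2.2} (out.j = its outer ports)
after w2, the pattern on (a2, a1, a3) reads {out.1, a2.1, a3.2} {out.2, a3.1} {a1.1, a1.2} {a2.2} (out.j = its outer ports)

{out.1, a2.1, a3.2} {out.2, a3.1} {a1.1, a1.2} {a2.2}


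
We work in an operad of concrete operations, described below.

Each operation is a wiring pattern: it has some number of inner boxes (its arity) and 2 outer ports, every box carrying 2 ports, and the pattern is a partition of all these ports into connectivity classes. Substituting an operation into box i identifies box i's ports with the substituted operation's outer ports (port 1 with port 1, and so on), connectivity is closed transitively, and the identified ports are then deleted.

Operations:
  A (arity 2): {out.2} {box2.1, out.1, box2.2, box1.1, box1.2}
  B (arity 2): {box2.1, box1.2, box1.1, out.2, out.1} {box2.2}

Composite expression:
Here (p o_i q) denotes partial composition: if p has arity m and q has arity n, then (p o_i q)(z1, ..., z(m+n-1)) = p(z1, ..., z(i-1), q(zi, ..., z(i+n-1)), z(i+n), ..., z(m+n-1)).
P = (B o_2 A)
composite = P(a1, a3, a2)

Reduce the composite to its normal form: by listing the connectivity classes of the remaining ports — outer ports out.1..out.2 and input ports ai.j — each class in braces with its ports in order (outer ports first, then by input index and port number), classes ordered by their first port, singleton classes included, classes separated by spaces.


{out.1, out.2, a1.1, a1.2, a2.1, a2.2, a3.1, a3.2}

After gluing at B, chains via deleted ports link the a-ports.
composing A on (a3, a2), with out.j its own outer ports: {out.1, a2.1, a2.2, a3.1, a3.2} {out.2}
composing B on (a1, a3, a2), with out.j its own outer ports: {out.1, out.2, a1.1, a1.2, a2.1, a2.2, a3.1, a3.2}


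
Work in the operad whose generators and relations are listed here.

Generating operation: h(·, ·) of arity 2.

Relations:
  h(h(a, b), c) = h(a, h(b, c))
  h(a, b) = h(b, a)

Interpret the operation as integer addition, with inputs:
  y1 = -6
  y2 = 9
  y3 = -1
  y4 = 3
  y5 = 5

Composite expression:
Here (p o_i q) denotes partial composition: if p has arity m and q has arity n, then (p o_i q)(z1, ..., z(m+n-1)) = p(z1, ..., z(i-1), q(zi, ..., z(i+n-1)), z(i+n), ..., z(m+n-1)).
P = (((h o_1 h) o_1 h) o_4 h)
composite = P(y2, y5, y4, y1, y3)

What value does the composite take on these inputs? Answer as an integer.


10

h(y2, y5) = 14
h(h(y2, y5), y4) = 17
h(y1, y3) = -7
h(h(h(y2, y5), y4), h(y1, y3)) = 10


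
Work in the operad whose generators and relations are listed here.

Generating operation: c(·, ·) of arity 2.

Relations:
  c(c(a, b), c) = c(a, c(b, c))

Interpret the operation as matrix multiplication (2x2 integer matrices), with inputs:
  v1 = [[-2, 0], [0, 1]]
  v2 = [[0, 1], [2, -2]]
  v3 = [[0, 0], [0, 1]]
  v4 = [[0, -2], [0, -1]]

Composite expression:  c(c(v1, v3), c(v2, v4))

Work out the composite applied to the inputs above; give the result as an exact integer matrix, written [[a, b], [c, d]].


c(v1, v3) = [[0, 0], [0, 1]]
c(v2, v4) = [[0, -1], [0, -2]]
c(c(v1, v3), c(v2, v4)) = [[0, 0], [0, -2]]

[[0, 0], [0, -2]]


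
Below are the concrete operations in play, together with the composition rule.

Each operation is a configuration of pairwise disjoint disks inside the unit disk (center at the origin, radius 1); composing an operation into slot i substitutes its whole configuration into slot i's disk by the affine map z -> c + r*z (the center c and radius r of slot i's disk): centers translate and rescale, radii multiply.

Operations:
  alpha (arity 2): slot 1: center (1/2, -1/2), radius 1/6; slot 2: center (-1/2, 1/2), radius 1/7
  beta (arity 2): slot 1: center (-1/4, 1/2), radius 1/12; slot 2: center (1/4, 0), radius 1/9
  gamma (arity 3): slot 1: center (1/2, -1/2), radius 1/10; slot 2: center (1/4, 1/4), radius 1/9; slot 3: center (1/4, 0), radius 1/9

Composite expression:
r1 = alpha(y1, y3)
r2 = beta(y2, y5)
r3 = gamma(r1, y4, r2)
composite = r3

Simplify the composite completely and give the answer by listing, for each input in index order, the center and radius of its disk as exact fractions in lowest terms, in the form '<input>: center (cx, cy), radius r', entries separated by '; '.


Each y-disk chains the slot maps above it in gamma; radii multiply.
input y1: composing its 2 substitution steps yields center (11/20, -11/20), radius 1/60
input y3: composing its 2 substitution steps yields center (9/20, -9/20), radius 1/70
input y4: composing its 1 substitution step yields center (1/4, 1/4), radius 1/9
input y2: composing its 2 substitution steps yields center (2/9, 1/18), radius 1/108
input y5: composing its 2 substitution steps yields center (5/18, 0), radius 1/81

y1: center (11/20, -11/20), radius 1/60; y2: center (2/9, 1/18), radius 1/108; y3: center (9/20, -9/20), radius 1/70; y4: center (1/4, 1/4), radius 1/9; y5: center (5/18, 0), radius 1/81


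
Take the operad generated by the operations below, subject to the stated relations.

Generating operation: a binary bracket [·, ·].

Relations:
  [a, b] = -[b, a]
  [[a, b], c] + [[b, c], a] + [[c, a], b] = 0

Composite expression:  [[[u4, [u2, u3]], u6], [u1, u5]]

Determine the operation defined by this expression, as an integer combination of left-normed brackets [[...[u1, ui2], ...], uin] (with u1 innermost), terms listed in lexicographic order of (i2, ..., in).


Left-normed coefficients sit on the u1-initial expansion words.
Composite bracket: [[[u4, [u2, u3]], u6], [u1, u5]]
Each bracket splits as ab - ba, giving 32 signed words (2^5 = 32).
Only words starting with u1 matter:
  from u1u5u2u3u4u6, sign +1: term +[[[[[u1, u5], u2], u3], u4], u6]
  from u1u5u3u2u4u6, sign -1: term -[[[[[u1, u5], u3], u2], u4], u6]
  from u1u5u4u2u3u6, sign -1: term -[[[[[u1, u5], u4], u2], u3], u6]
  from u1u5u4u3u2u6, sign +1: term +[[[[[u1, u5], u4], u3], u2], u6]
  from u1u5u6u2u3u4, sign -1: term -[[[[[u1, u5], u6], u2], u3], u4]
  from u1u5u6u3u2u4, sign +1: term +[[[[[u1, u5], u6], u3], u2], u4]
  from u1u5u6u4u2u3, sign +1: term +[[[[[u1, u5], u6], u4], u2], u3]
  from u1u5u6u4u3u2, sign -1: term -[[[[[u1, u5], u6], u4], u3], u2]

[[[[[u1, u5], u2], u3], u4], u6] - [[[[[u1, u5], u3], u2], u4], u6] - [[[[[u1, u5], u4], u2], u3], u6] + [[[[[u1, u5], u4], u3], u2], u6] - [[[[[u1, u5], u6], u2], u3], u4] + [[[[[u1, u5], u6], u3], u2], u4] + [[[[[u1, u5], u6], u4], u2], u3] - [[[[[u1, u5], u6], u4], u3], u2]


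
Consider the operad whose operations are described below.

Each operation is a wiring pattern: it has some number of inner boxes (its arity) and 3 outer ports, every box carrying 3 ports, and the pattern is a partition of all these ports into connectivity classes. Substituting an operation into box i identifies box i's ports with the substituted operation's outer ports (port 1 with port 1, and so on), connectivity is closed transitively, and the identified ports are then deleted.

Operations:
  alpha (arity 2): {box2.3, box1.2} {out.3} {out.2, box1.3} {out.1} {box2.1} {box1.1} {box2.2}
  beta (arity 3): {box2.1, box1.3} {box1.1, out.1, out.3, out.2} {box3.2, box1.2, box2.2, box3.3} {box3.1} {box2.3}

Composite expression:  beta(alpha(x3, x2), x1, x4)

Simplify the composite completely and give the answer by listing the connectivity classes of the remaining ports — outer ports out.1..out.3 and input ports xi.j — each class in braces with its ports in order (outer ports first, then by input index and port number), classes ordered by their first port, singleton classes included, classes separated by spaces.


Reachability decides: close wires over beta-identified ports.
stage alpha: inputs (x3, x2), connectivity {out.1} {out.2, x3.3} {out.3} {x2.1} {x2.2} {x2.3, x3.2} {x3.1}, out.j its boundary
stage beta: inputs (x3, x2, x1, x4), connectivity {out.1, out.2, out.3} {x1.1} {x1.2, x3.3, x4.2, x4.3} {x1.3} {x2.1} {x2.2} {x2.3, x3.2} {x3.1} {x4.1}, out.j its boundary

{out.1, out.2, out.3} {x1.1} {x1.2, x3.3, x4.2, x4.3} {x1.3} {x2.1} {x2.2} {x2.3, x3.2} {x3.1} {x4.1}


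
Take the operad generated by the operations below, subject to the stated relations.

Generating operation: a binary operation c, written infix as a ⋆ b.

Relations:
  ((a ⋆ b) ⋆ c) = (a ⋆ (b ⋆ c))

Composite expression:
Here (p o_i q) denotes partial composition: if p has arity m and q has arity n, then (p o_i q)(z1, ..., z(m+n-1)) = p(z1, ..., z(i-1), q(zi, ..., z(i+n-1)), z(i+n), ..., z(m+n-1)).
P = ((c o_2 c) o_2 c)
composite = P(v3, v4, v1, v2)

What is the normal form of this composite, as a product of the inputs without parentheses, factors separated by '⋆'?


v3 ⋆ v4 ⋆ v1 ⋆ v2


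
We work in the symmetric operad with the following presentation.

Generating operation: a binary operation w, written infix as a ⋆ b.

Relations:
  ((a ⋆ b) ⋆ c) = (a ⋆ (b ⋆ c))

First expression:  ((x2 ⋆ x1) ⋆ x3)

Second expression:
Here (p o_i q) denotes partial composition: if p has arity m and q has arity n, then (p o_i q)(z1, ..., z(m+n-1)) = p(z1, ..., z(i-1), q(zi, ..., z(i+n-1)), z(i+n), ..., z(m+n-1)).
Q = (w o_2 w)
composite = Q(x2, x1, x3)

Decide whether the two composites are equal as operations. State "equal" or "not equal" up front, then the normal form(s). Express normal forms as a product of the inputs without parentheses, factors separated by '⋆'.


The first expression reduces to x2 ⋆ x1 ⋆ x3
The second expression reduces to x2 ⋆ x1 ⋆ x3
The normal forms match — equal.

equal: each reduces to x2 ⋆ x1 ⋆ x3


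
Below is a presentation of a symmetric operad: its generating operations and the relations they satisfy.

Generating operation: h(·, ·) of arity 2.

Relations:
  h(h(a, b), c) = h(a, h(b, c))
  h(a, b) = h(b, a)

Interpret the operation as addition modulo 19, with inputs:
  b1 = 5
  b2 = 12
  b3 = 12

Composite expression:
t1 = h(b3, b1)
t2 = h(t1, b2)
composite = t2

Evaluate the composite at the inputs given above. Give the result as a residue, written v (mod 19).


h(b3, b1) = 17
h(h(b3, b1), b2) = 10

10 (mod 19)


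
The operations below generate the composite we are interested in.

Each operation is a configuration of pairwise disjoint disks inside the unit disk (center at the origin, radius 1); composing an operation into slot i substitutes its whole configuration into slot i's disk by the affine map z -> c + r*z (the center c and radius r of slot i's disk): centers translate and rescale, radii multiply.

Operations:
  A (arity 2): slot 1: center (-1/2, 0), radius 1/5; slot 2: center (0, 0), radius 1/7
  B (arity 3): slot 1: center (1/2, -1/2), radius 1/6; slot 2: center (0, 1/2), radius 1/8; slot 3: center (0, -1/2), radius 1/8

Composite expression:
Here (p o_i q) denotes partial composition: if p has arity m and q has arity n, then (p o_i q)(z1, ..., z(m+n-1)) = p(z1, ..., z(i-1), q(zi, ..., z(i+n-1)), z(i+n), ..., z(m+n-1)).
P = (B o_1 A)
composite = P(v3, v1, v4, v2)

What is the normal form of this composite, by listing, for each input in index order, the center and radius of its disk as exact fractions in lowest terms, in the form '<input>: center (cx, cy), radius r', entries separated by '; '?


v1: center (1/2, -1/2), radius 1/42; v2: center (0, -1/2), radius 1/8; v3: center (5/12, -1/2), radius 1/30; v4: center (0, 1/2), radius 1/8


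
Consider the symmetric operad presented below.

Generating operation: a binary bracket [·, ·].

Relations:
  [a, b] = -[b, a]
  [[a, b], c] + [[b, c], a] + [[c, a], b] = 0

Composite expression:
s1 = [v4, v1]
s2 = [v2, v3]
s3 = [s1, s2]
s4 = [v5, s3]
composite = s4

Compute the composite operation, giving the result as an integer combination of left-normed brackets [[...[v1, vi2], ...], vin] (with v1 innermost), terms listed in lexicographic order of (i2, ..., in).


[[[[v1, v4], v2], v3], v5] - [[[[v1, v4], v3], v2], v5]

Expand each bracket as ab - ba; the v1-initial words give the coefficients.
Composite bracket: [v5, [[v4, v1], [v2, v3]]]
Expanding via [a, b] = ab - ba: 16 signed words (2^4 = 16).
The v1-initial words carry the normal form:
  word v1v4v2v3v5 has sign +1, contributing +[[[[v1, v4], v2], v3], v5]
  word v1v4v3v2v5 has sign -1, contributing -[[[[v1, v4], v3], v2], v5]


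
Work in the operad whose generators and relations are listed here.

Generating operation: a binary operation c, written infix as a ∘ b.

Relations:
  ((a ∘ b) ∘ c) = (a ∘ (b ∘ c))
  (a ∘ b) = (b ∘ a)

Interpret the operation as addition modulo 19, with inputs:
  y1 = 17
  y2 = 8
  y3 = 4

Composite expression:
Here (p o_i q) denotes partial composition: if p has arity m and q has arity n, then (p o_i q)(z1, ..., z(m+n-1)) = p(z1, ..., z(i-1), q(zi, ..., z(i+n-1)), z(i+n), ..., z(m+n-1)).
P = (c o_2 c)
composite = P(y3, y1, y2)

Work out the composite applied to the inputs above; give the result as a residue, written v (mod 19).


10 (mod 19)

(y1 ∘ y2) = 6
(y3 ∘ (y1 ∘ y2)) = 10


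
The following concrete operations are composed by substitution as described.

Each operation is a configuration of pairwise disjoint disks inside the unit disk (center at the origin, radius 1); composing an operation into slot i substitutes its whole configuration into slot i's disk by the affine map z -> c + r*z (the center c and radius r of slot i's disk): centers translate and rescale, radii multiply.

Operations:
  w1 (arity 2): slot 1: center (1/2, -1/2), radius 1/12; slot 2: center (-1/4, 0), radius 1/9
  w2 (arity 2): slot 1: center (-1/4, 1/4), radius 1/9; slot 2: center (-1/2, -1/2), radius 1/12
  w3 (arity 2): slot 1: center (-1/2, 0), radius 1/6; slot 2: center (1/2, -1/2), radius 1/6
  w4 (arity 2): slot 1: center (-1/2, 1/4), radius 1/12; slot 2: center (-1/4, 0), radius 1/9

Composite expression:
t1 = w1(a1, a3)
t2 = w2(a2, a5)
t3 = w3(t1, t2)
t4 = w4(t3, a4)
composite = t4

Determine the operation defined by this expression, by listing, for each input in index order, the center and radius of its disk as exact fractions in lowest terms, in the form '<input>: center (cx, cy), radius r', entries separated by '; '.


a1: center (-77/144, 35/144), radius 1/864; a2: center (-133/288, 61/288), radius 1/648; a3: center (-157/288, 1/4), radius 1/648; a4: center (-1/4, 0), radius 1/9; a5: center (-67/144, 29/144), radius 1/864

Follow each a-input down from w4: c' goes to c + r*c', radius to r*r'.
input a1: composing its 3 substitution steps yields center (-77/144, 35/144), radius 1/864
input a3: composing its 3 substitution steps yields center (-157/288, 1/4), radius 1/648
input a2: composing its 3 substitution steps yields center (-133/288, 61/288), radius 1/648
input a5: composing its 3 substitution steps yields center (-67/144, 29/144), radius 1/864
input a4: composing its 1 substitution step yields center (-1/4, 0), radius 1/9


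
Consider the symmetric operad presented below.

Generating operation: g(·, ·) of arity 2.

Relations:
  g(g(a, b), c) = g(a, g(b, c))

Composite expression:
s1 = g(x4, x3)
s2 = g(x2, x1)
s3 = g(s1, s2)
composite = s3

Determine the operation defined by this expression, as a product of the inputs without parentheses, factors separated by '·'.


Every regrouping of g is equal, so read the x-inputs in written order.
g(x4, x3) spells out as x4 · x3
g(x2, x1) spells out as x2 · x1
g(g(x4, x3), g(x2, x1)) spells out as x4 · x3 · x2 · x1

x4 · x3 · x2 · x1


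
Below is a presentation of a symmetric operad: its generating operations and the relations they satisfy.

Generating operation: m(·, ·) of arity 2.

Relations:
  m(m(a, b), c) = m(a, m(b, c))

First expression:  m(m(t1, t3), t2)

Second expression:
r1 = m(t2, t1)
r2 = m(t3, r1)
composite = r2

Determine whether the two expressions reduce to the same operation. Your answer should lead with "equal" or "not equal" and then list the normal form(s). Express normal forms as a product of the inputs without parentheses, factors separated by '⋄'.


not equal; first: t1 ⋄ t3 ⋄ t2; second: t3 ⋄ t2 ⋄ t1

The first expression, normalized: t1 ⋄ t3 ⋄ t2
The second expression, normalized: t3 ⋄ t2 ⋄ t1
The normal forms differ: not equal.


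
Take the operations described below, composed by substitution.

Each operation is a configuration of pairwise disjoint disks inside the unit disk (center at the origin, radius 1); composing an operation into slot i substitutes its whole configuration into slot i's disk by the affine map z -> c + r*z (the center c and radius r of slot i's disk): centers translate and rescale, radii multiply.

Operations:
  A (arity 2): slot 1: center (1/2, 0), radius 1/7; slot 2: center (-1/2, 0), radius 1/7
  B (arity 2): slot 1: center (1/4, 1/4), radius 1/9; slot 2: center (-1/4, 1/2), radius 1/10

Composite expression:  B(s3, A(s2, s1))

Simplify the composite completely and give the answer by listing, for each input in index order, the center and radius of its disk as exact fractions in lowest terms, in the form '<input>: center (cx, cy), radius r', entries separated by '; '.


s1: center (-3/10, 1/2), radius 1/70; s2: center (-1/5, 1/2), radius 1/70; s3: center (1/4, 1/4), radius 1/9

Below B, radii multiply path by path; the s-disk centers shift.
for s3, the 1-step affine chain lands on center (1/4, 1/4), radius 1/9
for s2, the 2-step affine chain lands on center (-1/5, 1/2), radius 1/70
for s1, the 2-step affine chain lands on center (-3/10, 1/2), radius 1/70


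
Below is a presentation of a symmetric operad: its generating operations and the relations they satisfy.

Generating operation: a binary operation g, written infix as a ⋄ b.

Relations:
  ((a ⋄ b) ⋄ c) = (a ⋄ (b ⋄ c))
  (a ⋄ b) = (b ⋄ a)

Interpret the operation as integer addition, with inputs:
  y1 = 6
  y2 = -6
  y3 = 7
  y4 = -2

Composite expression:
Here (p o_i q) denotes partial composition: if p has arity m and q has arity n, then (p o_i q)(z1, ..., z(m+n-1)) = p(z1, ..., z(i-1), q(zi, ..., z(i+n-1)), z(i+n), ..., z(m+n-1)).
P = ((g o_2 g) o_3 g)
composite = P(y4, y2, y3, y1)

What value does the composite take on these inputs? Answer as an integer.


5

(y3 ⋄ y1) = 13
(y2 ⋄ (y3 ⋄ y1)) = 7
(y4 ⋄ (y2 ⋄ (y3 ⋄ y1))) = 5


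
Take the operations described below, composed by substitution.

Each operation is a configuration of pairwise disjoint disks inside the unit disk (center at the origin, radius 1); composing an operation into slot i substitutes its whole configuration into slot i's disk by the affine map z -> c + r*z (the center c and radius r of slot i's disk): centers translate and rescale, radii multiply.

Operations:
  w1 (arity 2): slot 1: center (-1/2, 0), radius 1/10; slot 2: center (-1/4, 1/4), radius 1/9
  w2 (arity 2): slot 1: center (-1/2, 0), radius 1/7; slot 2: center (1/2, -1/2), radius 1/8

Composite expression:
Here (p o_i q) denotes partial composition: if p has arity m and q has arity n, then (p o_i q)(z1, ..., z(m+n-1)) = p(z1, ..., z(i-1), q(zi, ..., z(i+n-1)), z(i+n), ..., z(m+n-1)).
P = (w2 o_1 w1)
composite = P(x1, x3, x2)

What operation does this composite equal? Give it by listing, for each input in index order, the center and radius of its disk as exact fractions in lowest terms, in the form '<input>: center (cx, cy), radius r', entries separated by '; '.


x1: center (-4/7, 0), radius 1/70; x2: center (1/2, -1/2), radius 1/8; x3: center (-15/28, 1/28), radius 1/63


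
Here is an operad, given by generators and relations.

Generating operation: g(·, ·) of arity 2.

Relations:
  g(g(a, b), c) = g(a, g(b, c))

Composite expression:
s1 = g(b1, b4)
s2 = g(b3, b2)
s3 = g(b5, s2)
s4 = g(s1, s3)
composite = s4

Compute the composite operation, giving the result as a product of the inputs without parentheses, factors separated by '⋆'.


Associativity of g dissolves the nesting; only the b-input order survives.
g(b1, b4) flattens to b1 ⋆ b4
g(b3, b2) flattens to b3 ⋆ b2
g(b5, g(b3, b2)) flattens to b5 ⋆ b3 ⋆ b2
g(g(b1, b4), g(b5, g(b3, b2))) flattens to b1 ⋆ b4 ⋆ b5 ⋆ b3 ⋆ b2

b1 ⋆ b4 ⋆ b5 ⋆ b3 ⋆ b2


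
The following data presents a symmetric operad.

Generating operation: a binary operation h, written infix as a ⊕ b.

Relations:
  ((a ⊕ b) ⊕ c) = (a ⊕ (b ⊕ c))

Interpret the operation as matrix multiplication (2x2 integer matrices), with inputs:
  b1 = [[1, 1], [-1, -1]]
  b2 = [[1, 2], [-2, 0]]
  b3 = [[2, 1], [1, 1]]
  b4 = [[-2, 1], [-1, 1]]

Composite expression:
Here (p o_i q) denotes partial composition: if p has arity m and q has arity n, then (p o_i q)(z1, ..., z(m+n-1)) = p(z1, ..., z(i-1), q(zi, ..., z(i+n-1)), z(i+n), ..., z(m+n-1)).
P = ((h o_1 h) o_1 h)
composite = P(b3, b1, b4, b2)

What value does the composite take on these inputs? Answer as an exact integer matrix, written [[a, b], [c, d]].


[[-7, -6], [0, 0]]

(b3 ⊕ b1) = [[1, 1], [0, 0]]
((b3 ⊕ b1) ⊕ b4) = [[-3, 2], [0, 0]]
(((b3 ⊕ b1) ⊕ b4) ⊕ b2) = [[-7, -6], [0, 0]]


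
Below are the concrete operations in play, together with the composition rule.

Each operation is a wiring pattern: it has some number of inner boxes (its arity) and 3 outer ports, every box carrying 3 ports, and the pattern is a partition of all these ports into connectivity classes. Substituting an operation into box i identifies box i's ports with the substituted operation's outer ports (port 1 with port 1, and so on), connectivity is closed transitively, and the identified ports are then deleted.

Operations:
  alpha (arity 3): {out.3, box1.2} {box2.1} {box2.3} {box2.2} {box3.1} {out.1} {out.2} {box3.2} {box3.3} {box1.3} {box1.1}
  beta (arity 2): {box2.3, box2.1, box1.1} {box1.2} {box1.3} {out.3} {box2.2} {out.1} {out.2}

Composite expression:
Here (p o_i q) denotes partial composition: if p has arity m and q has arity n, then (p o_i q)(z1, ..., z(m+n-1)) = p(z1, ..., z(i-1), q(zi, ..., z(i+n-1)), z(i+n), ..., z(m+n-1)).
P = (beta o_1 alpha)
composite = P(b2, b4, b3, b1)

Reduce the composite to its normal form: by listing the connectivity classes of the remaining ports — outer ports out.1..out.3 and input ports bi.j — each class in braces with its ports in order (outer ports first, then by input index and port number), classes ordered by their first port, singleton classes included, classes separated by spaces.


{out.1} {out.2} {out.3} {b1.1, b1.3} {b1.2} {b2.1} {b2.2} {b2.3} {b3.1} {b3.2} {b3.3} {b4.1} {b4.2} {b4.3}

Two ports join when wires chain via beta-identified ports.
after alpha, the pattern on (b2, b4, b3) reads {out.1} {out.2} {out.3, b2.2} {b2.1} {b2.3} {b3.1} {b3.2} {b3.3} {b4.1} {b4.2} {b4.3} (out.j = its outer ports)
after beta, the pattern on (b2, b4, b3, b1) reads {out.1} {out.2} {out.3} {b1.1, b1.3} {b1.2} {b2.1} {b2.2} {b2.3} {b3.1} {b3.2} {b3.3} {b4.1} {b4.2} {b4.3} (out.j = its outer ports)


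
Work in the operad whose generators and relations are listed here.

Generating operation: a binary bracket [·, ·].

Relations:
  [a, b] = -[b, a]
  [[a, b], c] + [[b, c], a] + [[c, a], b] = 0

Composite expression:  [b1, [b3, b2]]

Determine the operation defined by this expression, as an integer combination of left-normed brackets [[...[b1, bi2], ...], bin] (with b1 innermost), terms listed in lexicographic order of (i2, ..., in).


-[[b1, b2], b3] + [[b1, b3], b2]

Skip Jacobi rewriting: expand, keep b1-initial words, read off terms.
Composite bracket: [b1, [b3, b2]]
Under [a, b] = ab - ba we get 4 signed associative words (2^2 = 4).
Collect the words opening with b1:
  from b1b2b3, sign -1: term -[[b1, b2], b3]
  from b1b3b2, sign +1: term +[[b1, b3], b2]


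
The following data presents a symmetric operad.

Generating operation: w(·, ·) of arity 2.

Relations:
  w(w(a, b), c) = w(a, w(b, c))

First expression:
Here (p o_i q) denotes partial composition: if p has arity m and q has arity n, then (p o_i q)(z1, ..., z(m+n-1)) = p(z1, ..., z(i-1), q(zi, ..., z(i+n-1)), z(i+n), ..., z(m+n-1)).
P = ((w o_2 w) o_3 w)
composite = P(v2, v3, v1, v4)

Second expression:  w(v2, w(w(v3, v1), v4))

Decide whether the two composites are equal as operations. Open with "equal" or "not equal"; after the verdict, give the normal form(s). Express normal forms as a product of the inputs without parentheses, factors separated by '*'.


equal — both sides give v2 * v3 * v1 * v4


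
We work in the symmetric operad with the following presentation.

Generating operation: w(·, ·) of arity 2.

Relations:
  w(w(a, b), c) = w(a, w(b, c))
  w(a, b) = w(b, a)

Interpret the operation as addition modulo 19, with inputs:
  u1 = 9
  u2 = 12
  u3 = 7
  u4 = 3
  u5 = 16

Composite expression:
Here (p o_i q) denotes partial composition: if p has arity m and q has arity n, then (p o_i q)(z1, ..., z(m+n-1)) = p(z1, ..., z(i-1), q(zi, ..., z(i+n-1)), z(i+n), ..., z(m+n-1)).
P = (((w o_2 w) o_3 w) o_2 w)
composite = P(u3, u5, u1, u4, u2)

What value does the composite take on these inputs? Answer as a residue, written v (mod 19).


9 (mod 19)

w(u5, u1) = 6
w(u4, u2) = 15
w(w(u5, u1), w(u4, u2)) = 2
w(u3, w(w(u5, u1), w(u4, u2))) = 9


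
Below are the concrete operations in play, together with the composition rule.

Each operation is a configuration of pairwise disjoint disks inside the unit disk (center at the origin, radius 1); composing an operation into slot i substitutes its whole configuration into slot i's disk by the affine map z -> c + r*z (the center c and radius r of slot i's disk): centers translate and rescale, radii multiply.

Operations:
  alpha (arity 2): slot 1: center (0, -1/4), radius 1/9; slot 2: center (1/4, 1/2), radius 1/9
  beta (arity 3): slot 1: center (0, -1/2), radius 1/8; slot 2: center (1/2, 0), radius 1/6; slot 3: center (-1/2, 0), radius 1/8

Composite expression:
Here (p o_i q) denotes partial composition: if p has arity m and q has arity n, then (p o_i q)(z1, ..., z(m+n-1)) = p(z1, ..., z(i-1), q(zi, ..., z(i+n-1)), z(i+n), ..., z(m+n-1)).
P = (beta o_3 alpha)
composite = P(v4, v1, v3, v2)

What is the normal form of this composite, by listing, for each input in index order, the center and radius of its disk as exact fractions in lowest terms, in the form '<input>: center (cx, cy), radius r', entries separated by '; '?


v1: center (1/2, 0), radius 1/6; v2: center (-15/32, 1/16), radius 1/72; v3: center (-1/2, -1/32), radius 1/72; v4: center (0, -1/2), radius 1/8


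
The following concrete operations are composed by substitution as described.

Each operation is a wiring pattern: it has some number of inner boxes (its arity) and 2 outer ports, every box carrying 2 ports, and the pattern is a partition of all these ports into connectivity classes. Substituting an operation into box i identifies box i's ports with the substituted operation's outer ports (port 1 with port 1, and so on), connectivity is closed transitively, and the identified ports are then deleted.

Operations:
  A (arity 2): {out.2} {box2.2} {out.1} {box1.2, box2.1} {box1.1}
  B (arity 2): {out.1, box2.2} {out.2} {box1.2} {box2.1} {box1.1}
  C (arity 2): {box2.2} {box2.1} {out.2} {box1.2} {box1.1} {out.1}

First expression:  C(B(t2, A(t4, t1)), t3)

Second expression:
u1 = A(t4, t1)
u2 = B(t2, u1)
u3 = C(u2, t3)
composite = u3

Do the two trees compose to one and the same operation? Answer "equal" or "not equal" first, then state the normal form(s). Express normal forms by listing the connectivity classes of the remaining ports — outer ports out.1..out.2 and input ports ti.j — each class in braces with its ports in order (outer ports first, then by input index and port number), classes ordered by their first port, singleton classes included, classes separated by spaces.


equal: each reduces to {out.1} {out.2} {t1.1, t4.2} {t1.2} {t2.1} {t2.2} {t3.1} {t3.2} {t4.1}

The first expression, normalized: {out.1} {out.2} {t1.1, t4.2} {t1.2} {t2.1} {t2.2} {t3.1} {t3.2} {t4.1}
The second expression, normalized: {out.1} {out.2} {t1.1, t4.2} {t1.2} {t2.1} {t2.2} {t3.1} {t3.2} {t4.1}
Same normal form: equal.


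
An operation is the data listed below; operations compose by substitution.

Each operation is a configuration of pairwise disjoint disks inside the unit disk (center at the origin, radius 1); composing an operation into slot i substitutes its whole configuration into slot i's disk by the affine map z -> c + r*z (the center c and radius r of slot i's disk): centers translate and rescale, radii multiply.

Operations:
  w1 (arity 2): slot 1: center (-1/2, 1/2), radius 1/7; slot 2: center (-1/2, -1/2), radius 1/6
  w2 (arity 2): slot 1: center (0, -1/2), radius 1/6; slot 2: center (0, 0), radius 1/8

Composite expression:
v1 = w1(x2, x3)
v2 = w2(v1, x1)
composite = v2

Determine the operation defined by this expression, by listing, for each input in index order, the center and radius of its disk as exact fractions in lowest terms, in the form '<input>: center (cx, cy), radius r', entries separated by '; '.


x1: center (0, 0), radius 1/8; x2: center (-1/12, -5/12), radius 1/42; x3: center (-1/12, -7/12), radius 1/36

Affine substitution under w2: radii multiply and x-centers shift.
for x2, the 2-step affine chain lands on center (-1/12, -5/12), radius 1/42
for x3, the 2-step affine chain lands on center (-1/12, -7/12), radius 1/36
for x1, the 1-step affine chain lands on center (0, 0), radius 1/8


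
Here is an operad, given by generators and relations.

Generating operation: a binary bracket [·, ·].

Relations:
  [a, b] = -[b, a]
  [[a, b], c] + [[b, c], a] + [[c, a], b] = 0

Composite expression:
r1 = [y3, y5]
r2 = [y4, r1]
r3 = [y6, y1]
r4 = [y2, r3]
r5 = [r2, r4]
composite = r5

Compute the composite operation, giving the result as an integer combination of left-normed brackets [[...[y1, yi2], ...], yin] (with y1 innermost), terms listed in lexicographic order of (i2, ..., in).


[[[[[y1, y6], y2], y3], y5], y4] - [[[[[y1, y6], y2], y4], y3], y5] + [[[[[y1, y6], y2], y4], y5], y3] - [[[[[y1, y6], y2], y5], y3], y4]

Left-normed coefficients sit on the y1-initial expansion words.
Composite bracket: [[y4, [y3, y5]], [y2, [y6, y1]]]
The bracket unfolds into 32 signed words via [a, b] = ab - ba (2^5 = 32).
Coefficients come from the y1-initial words:
  from y1y6y2y3y5y4, sign +1: term +[[[[[y1, y6], y2], y3], y5], y4]
  from y1y6y2y4y3y5, sign -1: term -[[[[[y1, y6], y2], y4], y3], y5]
  from y1y6y2y4y5y3, sign +1: term +[[[[[y1, y6], y2], y4], y5], y3]
  from y1y6y2y5y3y4, sign -1: term -[[[[[y1, y6], y2], y5], y3], y4]


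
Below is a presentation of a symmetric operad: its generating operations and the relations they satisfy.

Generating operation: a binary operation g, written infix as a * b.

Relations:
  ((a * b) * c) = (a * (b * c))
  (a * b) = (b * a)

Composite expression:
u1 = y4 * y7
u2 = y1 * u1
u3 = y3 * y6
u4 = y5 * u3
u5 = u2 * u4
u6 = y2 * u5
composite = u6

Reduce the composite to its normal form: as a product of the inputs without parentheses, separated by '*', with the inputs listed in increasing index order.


Any arrangement under g is one operation, so sort the y-inputs.
(y4 * y7) flattens to y4 * y7
(y1 * (y4 * y7)) flattens to y1 * y4 * y7
(y3 * y6) flattens to y3 * y6
(y5 * (y3 * y6)) flattens to y5 * y3 * y6
((y1 * (y4 * y7)) * (y5 * (y3 * y6))) flattens to y1 * y4 * y7 * y5 * y3 * y6
(y2 * ((y1 * (y4 * y7)) * (y5 * (y3 * y6)))) flattens to y2 * y1 * y4 * y7 * y5 * y3 * y6
putting the inputs in ascending order: y1 * y2 * y3 * y4 * y5 * y6 * y7

y1 * y2 * y3 * y4 * y5 * y6 * y7


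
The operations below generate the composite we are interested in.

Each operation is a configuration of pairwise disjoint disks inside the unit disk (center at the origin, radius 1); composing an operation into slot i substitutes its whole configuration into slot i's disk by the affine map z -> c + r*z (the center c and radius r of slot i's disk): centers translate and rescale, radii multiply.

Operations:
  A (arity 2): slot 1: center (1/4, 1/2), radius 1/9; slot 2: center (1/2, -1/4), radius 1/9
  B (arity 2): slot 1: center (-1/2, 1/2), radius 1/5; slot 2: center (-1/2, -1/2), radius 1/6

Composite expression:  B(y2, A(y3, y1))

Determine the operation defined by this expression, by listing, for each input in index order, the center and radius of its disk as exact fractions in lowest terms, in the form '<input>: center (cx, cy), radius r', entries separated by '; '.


Affine substitution under B: radii multiply and y-centers shift.
y2 passes through 1 substitution, ending at center (-1/2, 1/2), radius 1/5
y3 passes through 2 substitutions, ending at center (-11/24, -5/12), radius 1/54
y1 passes through 2 substitutions, ending at center (-5/12, -13/24), radius 1/54

y1: center (-5/12, -13/24), radius 1/54; y2: center (-1/2, 1/2), radius 1/5; y3: center (-11/24, -5/12), radius 1/54


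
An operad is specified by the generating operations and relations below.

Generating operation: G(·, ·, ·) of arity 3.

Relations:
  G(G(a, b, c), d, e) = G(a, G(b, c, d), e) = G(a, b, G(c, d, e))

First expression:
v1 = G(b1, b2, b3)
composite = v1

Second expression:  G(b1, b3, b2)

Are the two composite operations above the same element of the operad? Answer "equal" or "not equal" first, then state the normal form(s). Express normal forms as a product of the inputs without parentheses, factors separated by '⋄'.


not equal; the first gives b1 ⋄ b2 ⋄ b3 and the second b1 ⋄ b3 ⋄ b2

The first expression, normalized: b1 ⋄ b2 ⋄ b3
The second expression, normalized: b1 ⋄ b3 ⋄ b2
Distinct normal forms: not equal.
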